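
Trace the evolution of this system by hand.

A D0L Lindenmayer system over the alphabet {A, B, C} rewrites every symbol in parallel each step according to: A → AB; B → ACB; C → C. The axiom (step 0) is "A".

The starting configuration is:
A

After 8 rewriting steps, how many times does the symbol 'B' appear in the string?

k=0  A
k=1  AB
k=2  ABACB
k=3  ABACBABCACB
k=4  ABACBABCACBABACBCABCACB
k=5  ABACBABCACBABACBCABCACBABACBABCACBCABACBCABCACB
k=6  ABACBABCACBABACBCABCACBABACBABCACBCABACBCABCACBABACBABCACBABACBCABCACBCABACBABCACBCABACBCABCACB
k=7  ABACBABCACBABACBCABCACBABACBABCACBCABACBCABCACBABACBABCACB…CBCABCACBCABACBABCACBABACBCABCACBCABACBABCACBCABACBCABCACB  (len 191)
k=8  ABACBABCACBABACBCABCACBABACBABCACBCABACBCABCACBABACBABCACB…CBCABCACBCABACBABCACBABACBCABCACBCABACBABCACBCABACBCABCACB  (len 383)

128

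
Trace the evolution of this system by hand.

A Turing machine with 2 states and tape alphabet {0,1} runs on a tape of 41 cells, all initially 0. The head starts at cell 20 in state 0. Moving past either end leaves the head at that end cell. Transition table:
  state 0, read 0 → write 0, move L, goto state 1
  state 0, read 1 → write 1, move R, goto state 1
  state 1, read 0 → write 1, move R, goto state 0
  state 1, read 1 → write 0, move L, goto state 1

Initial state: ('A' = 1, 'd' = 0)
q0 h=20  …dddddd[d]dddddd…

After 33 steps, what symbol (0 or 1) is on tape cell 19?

0

gen 0: q0 h=20  …dddddd[d]dddddd…
gen 1: q1 h=19  …dddddd[d]dddddd…
gen 2: q0 h=20  …dddddA[d]dddddd…
gen 3: q1 h=19  …dddddd[A]dddddd…
gen 4: q1 h=18  …dddddd[d]dddddd…
gen 5: q0 h=19  …dddddA[d]dddddd…
gen 6: q1 h=18  …dddddd[A]dddddd…
gen 7: q1 h=17  …dddddd[d]dddddd…
gen 8: q0 h=18  …dddddA[d]dddddd…
gen 9: q1 h=17  …dddddd[A]dddddd…
gen 10: q1 h=16  …dddddd[d]dddddd…
gen 11: q0 h=17  …dddddA[d]dddddd…
gen 12: q1 h=16  …dddddd[A]dddddd…
gen 13: q1 h=15  …dddddd[d]dddddd…
gen 14: q0 h=16  …dddddA[d]dddddd…
gen 15: q1 h=15  …dddddd[A]dddddd…
gen 16: q1 h=14  …dddddd[d]dddddd…
gen 17: q0 h=15  …dddddA[d]dddddd…
gen 18: q1 h=14  …dddddd[A]dddddd…
gen 19: q1 h=13  …dddddd[d]dddddd…
gen 20: q0 h=14  …dddddA[d]dddddd…
gen 21: q1 h=13  …dddddd[A]dddddd…
gen 22: q1 h=12  …dddddd[d]dddddd…
gen 23: q0 h=13  …dddddA[d]dddddd…
gen 24: q1 h=12  …dddddd[A]dddddd…
gen 25: q1 h=11  …dddddd[d]dddddd…
gen 26: q0 h=12  …dddddA[d]dddddd…
gen 27: q1 h=11  …dddddd[A]dddddd…
gen 28: q1 h=10  …dddddd[d]dddddd…
gen 29: q0 h=11  …dddddA[d]dddddd…
gen 30: q1 h=10  …dddddd[A]dddddd…
gen 31: q1 h= 9  …dddddd[d]dddddd…
gen 32: q0 h=10  …dddddA[d]dddddd…
gen 33: q1 h= 9  …dddddd[A]dddddd…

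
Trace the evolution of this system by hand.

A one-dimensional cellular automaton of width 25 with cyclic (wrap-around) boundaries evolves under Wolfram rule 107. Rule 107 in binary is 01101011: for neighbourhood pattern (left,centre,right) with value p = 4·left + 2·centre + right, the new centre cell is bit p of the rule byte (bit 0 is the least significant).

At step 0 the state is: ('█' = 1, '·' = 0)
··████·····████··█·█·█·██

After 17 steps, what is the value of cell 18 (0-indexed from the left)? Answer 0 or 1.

0

step 0: ··████·····████··█·█·█·██
step 1: ·██··█·█████··█·█·█·█·███
step 2: ███·█·██···█·█·█·█·█·██·█
step 3: ··██·███·██·█·█·█·█·█████
step 4: ·█████·█████·█·█·█·██···█
step 5: ██···███···██·█·█·███·██·
step 6: ██·███·█·█████·█·██·█████
step 7: ·███·██·██···██·█████····
step 8: ██·███████·██████···█·███
step 9: ·███·····███····█·██·██··
step 10: ██·█·█████·█·███·██████·█
step 11: ·██·██···██·██·███····███
step 12: ██████·█████████·█·████·█
step 13: ·····███·······██·██··███
step 14: ·█████·█·███████████·██·█
step 15: ██···██·██·········█████·
step 16: ██·███████·█████████···██
step 17: ·███·····███·······█·███·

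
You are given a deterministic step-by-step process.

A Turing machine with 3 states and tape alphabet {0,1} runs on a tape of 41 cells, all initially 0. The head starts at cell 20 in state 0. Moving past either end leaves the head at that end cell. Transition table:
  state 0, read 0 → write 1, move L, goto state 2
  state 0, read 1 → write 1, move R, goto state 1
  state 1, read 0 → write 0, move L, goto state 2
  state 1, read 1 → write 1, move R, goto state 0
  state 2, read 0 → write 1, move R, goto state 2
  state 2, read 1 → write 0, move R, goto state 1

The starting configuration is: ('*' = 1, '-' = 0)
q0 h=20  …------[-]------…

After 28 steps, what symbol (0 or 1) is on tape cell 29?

gen 0: q0 h=20  …------[-]------…
gen 1: q2 h=19  …------[-]*-----…
gen 2: q2 h=20  …-----*[*]------…
gen 3: q1 h=21  …----*-[-]------…
gen 4: q2 h=20  …-----*[-]------…
gen 5: q2 h=21  …----**[-]------…
gen 6: q2 h=22  …---***[-]------…
gen 7: q2 h=23  …--****[-]------…
gen 8: q2 h=24  …-*****[-]------…
gen 9: q2 h=25  …******[-]------…
gen 10: q2 h=26  …******[-]------…
gen 11: q2 h=27  …******[-]------…
gen 12: q2 h=28  …******[-]------…
gen 13: q2 h=29  …******[-]------…
gen 14: q2 h=30  …******[-]------…
gen 15: q2 h=31  …******[-]------…
gen 16: q2 h=32  …******[-]------…
gen 17: q2 h=33  …******[-]------…
gen 18: q2 h=34  …******[-]------|
gen 19: q2 h=35  …******[-]-----|
gen 20: q2 h=36  …******[-]----|
gen 21: q2 h=37  …******[-]---|
gen 22: q2 h=38  …******[-]--|
gen 23: q2 h=39  …******[-]-|
gen 24: q2 h=40  …******[-]|
gen 25: q2 h=40  …******[*]|
gen 26: q1 h=40  …******[-]|
gen 27: q2 h=39  …******[*]-|
gen 28: q1 h=40  …*****-[-]|

1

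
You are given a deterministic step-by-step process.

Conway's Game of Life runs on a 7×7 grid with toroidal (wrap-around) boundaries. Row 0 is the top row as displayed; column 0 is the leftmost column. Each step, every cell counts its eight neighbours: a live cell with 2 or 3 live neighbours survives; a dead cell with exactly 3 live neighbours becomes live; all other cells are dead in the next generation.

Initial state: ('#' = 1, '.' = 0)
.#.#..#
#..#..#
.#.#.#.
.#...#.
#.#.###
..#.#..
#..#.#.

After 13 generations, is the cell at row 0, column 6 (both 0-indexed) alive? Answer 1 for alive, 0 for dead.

1

[0] .#.#..#
#..#..#
.#.#.#.
.#...#.
#.#.###
..#.#..
#..#.#.
[1] .#.#.#.
.#.#.##
.#...#.
.#.#...
#.#.#.#
#.#....
##.#.##
[2] .#.#...
.#...##
.#...##
.#.####
#.#...#
..#.#..
...#.#.
[3] #....##
.#..###
.#.....
.#.##..
#.#...#
.##.###
...#...
[4] #......
.#..#..
.#.#...
.#.#...
......#
.##.###
.###...
[5] #..#...
###....
##.##..
#......
.#.##.#
.#..###
...####
[6] #..#.#.
....#.#
...#..#
.....##
.####.#
.......
..##...
[7] ..##.##
#..##.#
#...#.#
......#
#.###.#
.#..#..
..###..
[8] ##....#
.##....
...##..
.#..#..
#####.#
##.....
.#.....
[9] .......
.###...
.#.##..
.#.....
...####
...#..#
..#...#
[10] .#.#...
.#.##..
##.##..
#......
#.#####
#.##..#
.......
[11] ...##..
.#.....
##.##..
.......
..#.##.
#.#....
##.#...
[12] ##.##..
##.....
###....
.##..#.
.#.#...
#.#.#.#
##.##..
[13] ...##.#
...#..#
......#
...#...
...####
....###
.......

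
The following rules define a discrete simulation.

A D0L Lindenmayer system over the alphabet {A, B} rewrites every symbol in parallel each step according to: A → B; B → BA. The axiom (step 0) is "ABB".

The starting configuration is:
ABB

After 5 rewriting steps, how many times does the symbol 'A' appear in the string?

0) ABB
1) BBABA
2) BABABBAB
3) BABBABBABABBA
4) BABBABABBABABBABBABAB
5) BABBABABBABBABABBABBABABBABABBABBA

13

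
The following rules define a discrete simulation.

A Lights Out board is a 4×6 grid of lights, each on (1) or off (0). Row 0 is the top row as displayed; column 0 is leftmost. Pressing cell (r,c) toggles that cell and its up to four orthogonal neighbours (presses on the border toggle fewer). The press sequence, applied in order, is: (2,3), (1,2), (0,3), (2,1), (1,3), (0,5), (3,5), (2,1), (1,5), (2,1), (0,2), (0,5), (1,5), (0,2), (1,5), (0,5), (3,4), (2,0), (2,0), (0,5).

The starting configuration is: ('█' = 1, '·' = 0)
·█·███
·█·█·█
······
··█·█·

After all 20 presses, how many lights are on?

[0] ·█·███
·█·█·█
······
··█·█·
[1] ·█·███
·█···█
··███·
··███·
[2] ·█████
··██·█
···██·
··███·
[3] ·█···█
··█··█
···██·
··███·
[4] ·█···█
·██··█
█████·
·████·
[5] ·█·█·█
·█·███
███·█·
·████·
[6] ·█·██·
·█·██·
███·█·
·████·
[7] ·█·██·
·█·██·
███·██
·███·█
[8] ·█·██·
···██·
····██
··██·█
[9] ·█·███
···█·█
····█·
··██·█
[10] ·█·███
·█·█·█
███·█·
·███·█
[11] ··█·██
·███·█
███·█·
·███·█
[12] ··█···
·███··
███·█·
·███·█
[13] ··█··█
·█████
███·██
·███·█
[14] ·█·█·█
·█·███
███·██
·███·█
[15] ·█·█··
·█·█··
███·█·
·███·█
[16] ·█·███
·█·█·█
███·█·
·███·█
[17] ·█·███
·█·█·█
███···
·██·█·
[18] ·█·███
██·█·█
··█···
███·█·
[19] ·█·███
·█·█·█
███···
·██·█·
[20] ·█·█··
·█·█··
███···
·██·█·

10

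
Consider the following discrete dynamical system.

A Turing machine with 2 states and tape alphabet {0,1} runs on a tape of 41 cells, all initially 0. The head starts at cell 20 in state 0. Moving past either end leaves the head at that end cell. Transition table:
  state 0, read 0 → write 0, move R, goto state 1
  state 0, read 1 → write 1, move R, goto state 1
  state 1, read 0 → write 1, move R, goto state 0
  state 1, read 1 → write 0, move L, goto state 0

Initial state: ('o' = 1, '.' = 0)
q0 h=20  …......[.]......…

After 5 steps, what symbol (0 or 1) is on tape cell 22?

0

t=0: q0 h=20  …......[.]......…
t=1: q1 h=21  …......[.]......…
t=2: q0 h=22  ….....o[.]......…
t=3: q1 h=23  …....o.[.]......…
t=4: q0 h=24  …...o.o[.]......…
t=5: q1 h=25  …..o.o.[.]......…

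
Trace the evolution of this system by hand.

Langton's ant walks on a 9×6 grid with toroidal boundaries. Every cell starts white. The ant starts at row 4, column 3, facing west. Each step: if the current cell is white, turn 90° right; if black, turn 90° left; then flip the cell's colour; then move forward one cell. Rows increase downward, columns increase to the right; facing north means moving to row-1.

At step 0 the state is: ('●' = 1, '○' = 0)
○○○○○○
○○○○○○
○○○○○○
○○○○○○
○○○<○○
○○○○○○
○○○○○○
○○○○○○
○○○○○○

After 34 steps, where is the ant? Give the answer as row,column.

5,0

step 0: ○○○○○○
○○○○○○
○○○○○○
○○○○○○
○○○<○○
○○○○○○
○○○○○○
○○○○○○
○○○○○○
step 1: ○○○○○○
○○○○○○
○○○○○○
○○○^○○
○○○●○○
○○○○○○
○○○○○○
○○○○○○
○○○○○○
step 2: ○○○○○○
○○○○○○
○○○○○○
○○○●>○
○○○●○○
○○○○○○
○○○○○○
○○○○○○
○○○○○○
step 3: ○○○○○○
○○○○○○
○○○○○○
○○○●●○
○○○●v○
○○○○○○
○○○○○○
○○○○○○
○○○○○○
step 4: ○○○○○○
○○○○○○
○○○○○○
○○○●●○
○○○<●○
○○○○○○
○○○○○○
○○○○○○
○○○○○○
step 5: ○○○○○○
○○○○○○
○○○○○○
○○○●●○
○○○○●○
○○○v○○
○○○○○○
○○○○○○
○○○○○○
step 6: ○○○○○○
○○○○○○
○○○○○○
○○○●●○
○○○○●○
○○<●○○
○○○○○○
○○○○○○
○○○○○○
step 7: ○○○○○○
○○○○○○
○○○○○○
○○○●●○
○○^○●○
○○●●○○
○○○○○○
○○○○○○
○○○○○○
step 8: ○○○○○○
○○○○○○
○○○○○○
○○○●●○
○○●>●○
○○●●○○
○○○○○○
○○○○○○
○○○○○○
step 9: ○○○○○○
○○○○○○
○○○○○○
○○○●●○
○○●●●○
○○●v○○
○○○○○○
○○○○○○
○○○○○○
step 10: ○○○○○○
○○○○○○
○○○○○○
○○○●●○
○○●●●○
○○●○>○
○○○○○○
○○○○○○
○○○○○○
step 11: ○○○○○○
○○○○○○
○○○○○○
○○○●●○
○○●●●○
○○●○●○
○○○○v○
○○○○○○
○○○○○○
step 12: ○○○○○○
○○○○○○
○○○○○○
○○○●●○
○○●●●○
○○●○●○
○○○<●○
○○○○○○
○○○○○○
step 13: ○○○○○○
○○○○○○
○○○○○○
○○○●●○
○○●●●○
○○●^●○
○○○●●○
○○○○○○
○○○○○○
step 14: ○○○○○○
○○○○○○
○○○○○○
○○○●●○
○○●●●○
○○●●>○
○○○●●○
○○○○○○
○○○○○○
step 15: ○○○○○○
○○○○○○
○○○○○○
○○○●●○
○○●●^○
○○●●○○
○○○●●○
○○○○○○
○○○○○○
step 16: ○○○○○○
○○○○○○
○○○○○○
○○○●●○
○○●<○○
○○●●○○
○○○●●○
○○○○○○
○○○○○○
step 17: ○○○○○○
○○○○○○
○○○○○○
○○○●●○
○○●○○○
○○●v○○
○○○●●○
○○○○○○
○○○○○○
step 18: ○○○○○○
○○○○○○
○○○○○○
○○○●●○
○○●○○○
○○●○>○
○○○●●○
○○○○○○
○○○○○○
step 19: ○○○○○○
○○○○○○
○○○○○○
○○○●●○
○○●○○○
○○●○●○
○○○●v○
○○○○○○
○○○○○○
step 20: ○○○○○○
○○○○○○
○○○○○○
○○○●●○
○○●○○○
○○●○●○
○○○●○>
○○○○○○
○○○○○○
step 21: ○○○○○○
○○○○○○
○○○○○○
○○○●●○
○○●○○○
○○●○●○
○○○●○●
○○○○○v
○○○○○○
step 22: ○○○○○○
○○○○○○
○○○○○○
○○○●●○
○○●○○○
○○●○●○
○○○●○●
○○○○<●
○○○○○○
step 23: ○○○○○○
○○○○○○
○○○○○○
○○○●●○
○○●○○○
○○●○●○
○○○●^●
○○○○●●
○○○○○○
step 24: ○○○○○○
○○○○○○
○○○○○○
○○○●●○
○○●○○○
○○●○●○
○○○●●>
○○○○●●
○○○○○○
step 25: ○○○○○○
○○○○○○
○○○○○○
○○○●●○
○○●○○○
○○●○●^
○○○●●○
○○○○●●
○○○○○○
step 26: ○○○○○○
○○○○○○
○○○○○○
○○○●●○
○○●○○○
>○●○●●
○○○●●○
○○○○●●
○○○○○○
step 27: ○○○○○○
○○○○○○
○○○○○○
○○○●●○
○○●○○○
●○●○●●
v○○●●○
○○○○●●
○○○○○○
step 28: ○○○○○○
○○○○○○
○○○○○○
○○○●●○
○○●○○○
●○●○●●
●○○●●<
○○○○●●
○○○○○○
step 29: ○○○○○○
○○○○○○
○○○○○○
○○○●●○
○○●○○○
●○●○●^
●○○●●●
○○○○●●
○○○○○○
step 30: ○○○○○○
○○○○○○
○○○○○○
○○○●●○
○○●○○○
●○●○<○
●○○●●●
○○○○●●
○○○○○○
step 31: ○○○○○○
○○○○○○
○○○○○○
○○○●●○
○○●○○○
●○●○○○
●○○●v●
○○○○●●
○○○○○○
step 32: ○○○○○○
○○○○○○
○○○○○○
○○○●●○
○○●○○○
●○●○○○
●○○●○>
○○○○●●
○○○○○○
step 33: ○○○○○○
○○○○○○
○○○○○○
○○○●●○
○○●○○○
●○●○○^
●○○●○○
○○○○●●
○○○○○○
step 34: ○○○○○○
○○○○○○
○○○○○○
○○○●●○
○○●○○○
>○●○○●
●○○●○○
○○○○●●
○○○○○○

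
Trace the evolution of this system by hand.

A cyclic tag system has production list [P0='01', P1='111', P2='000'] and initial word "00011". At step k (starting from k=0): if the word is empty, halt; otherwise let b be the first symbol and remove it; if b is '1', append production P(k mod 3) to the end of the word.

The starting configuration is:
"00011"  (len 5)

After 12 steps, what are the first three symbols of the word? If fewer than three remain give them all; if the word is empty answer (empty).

t=0: "00011"  (len 5)
t=1: "0011"  (len 4)
t=2: "011"  (len 3)
t=3: "11"  (len 2)
t=4: "101"  (len 3)
t=5: "01111"  (len 5)
t=6: "1111"  (len 4)
t=7: "11101"  (len 5)
t=8: "1101111"  (len 7)
t=9: "101111000"  (len 9)
t=10: "0111100001"  (len 10)
t=11: "111100001"  (len 9)
t=12: "11100001000"  (len 11)

111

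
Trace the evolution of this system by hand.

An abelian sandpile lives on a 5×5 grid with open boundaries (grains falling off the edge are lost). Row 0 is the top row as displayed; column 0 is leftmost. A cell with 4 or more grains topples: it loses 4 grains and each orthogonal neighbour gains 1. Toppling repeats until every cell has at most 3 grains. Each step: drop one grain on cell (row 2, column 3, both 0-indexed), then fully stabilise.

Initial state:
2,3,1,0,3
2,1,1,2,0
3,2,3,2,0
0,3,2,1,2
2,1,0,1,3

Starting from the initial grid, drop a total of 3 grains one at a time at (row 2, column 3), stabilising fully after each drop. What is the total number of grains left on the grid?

43

0) 2,3,1,0,3
2,1,1,2,0
3,2,3,2,0
0,3,2,1,2
2,1,0,1,3
1) 2,3,1,0,3
2,1,1,2,0
3,2,3,3,0
0,3,2,1,2
2,1,0,1,3
2) 2,3,1,0,3
2,1,2,3,0
3,3,0,1,1
0,3,3,2,2
2,1,0,1,3
3) 2,3,1,0,3
2,1,2,3,0
3,3,0,2,1
0,3,3,2,2
2,1,0,1,3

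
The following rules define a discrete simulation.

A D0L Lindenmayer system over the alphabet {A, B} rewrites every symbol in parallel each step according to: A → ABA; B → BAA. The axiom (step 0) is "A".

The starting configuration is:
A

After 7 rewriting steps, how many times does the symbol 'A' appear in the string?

1458

step 0: A
step 1: ABA
step 2: ABABAAABA
step 3: ABABAAABABAAABAABAABABAAABA
step 4: ABABAAABABAAABAABAABABAAABABAAABAABAABABAAABAABABAAABAABABAAABABAAABAABAABABAAABA
step 5: ABABAAABABAAABAABAABABAAABABAAABAABAABABAAABAABABAAABAABAB…AABABAAABAABAABABAAABAABABAAABAABABAAABABAAABAABAABABAAABA  (len 243)
step 6: ABABAAABABAAABAABAABABAAABABAAABAABAABABAAABAABABAAABAABAB…AABABAAABAABAABABAAABAABABAAABAABABAAABABAAABAABAABABAAABA  (len 729)
step 7: ABABAAABABAAABAABAABABAAABABAAABAABAABABAAABAABABAAABAABAB…AABABAAABAABAABABAAABAABABAAABAABABAAABABAAABAABAABABAAABA  (len 2187)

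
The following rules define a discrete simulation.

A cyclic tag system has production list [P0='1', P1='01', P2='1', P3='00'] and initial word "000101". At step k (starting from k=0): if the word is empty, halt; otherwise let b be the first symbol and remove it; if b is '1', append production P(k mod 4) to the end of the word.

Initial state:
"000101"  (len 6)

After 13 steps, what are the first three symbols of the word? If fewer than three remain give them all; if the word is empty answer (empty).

0

k=0  "000101"  (len 6)
k=1  "00101"  (len 5)
k=2  "0101"  (len 4)
k=3  "101"  (len 3)
k=4  "0100"  (len 4)
k=5  "100"  (len 3)
k=6  "0001"  (len 4)
k=7  "001"  (len 3)
k=8  "01"  (len 2)
k=9  "1"  (len 1)
k=10  "01"  (len 2)
k=11  "1"  (len 1)
k=12  "00"  (len 2)
k=13  "0"  (len 1)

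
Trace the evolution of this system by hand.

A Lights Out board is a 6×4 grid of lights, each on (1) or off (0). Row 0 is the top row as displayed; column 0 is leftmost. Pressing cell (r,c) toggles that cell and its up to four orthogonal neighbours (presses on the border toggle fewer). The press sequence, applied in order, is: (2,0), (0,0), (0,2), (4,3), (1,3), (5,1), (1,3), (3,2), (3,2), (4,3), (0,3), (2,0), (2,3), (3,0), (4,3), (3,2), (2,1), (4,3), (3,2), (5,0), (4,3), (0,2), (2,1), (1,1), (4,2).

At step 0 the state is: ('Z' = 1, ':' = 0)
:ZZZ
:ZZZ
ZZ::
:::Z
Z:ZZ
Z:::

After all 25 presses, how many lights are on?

t=0: :ZZZ
:ZZZ
ZZ::
:::Z
Z:ZZ
Z:::
t=1: :ZZZ
ZZZZ
::::
Z::Z
Z:ZZ
Z:::
t=2: Z:ZZ
:ZZZ
::::
Z::Z
Z:ZZ
Z:::
t=3: ZZ::
:Z:Z
::::
Z::Z
Z:ZZ
Z:::
t=4: ZZ::
:Z:Z
::::
Z:::
Z:::
Z::Z
t=5: ZZ:Z
:ZZ:
:::Z
Z:::
Z:::
Z::Z
t=6: ZZ:Z
:ZZ:
:::Z
Z:::
ZZ::
:ZZZ
t=7: ZZ::
:Z:Z
::::
Z:::
ZZ::
:ZZZ
t=8: ZZ::
:Z:Z
::Z:
ZZZZ
ZZZ:
:ZZZ
t=9: ZZ::
:Z:Z
::::
Z:::
ZZ::
:ZZZ
t=10: ZZ::
:Z:Z
::::
Z::Z
ZZZZ
:ZZ:
t=11: ZZZZ
:Z::
::::
Z::Z
ZZZZ
:ZZ:
t=12: ZZZZ
ZZ::
ZZ::
:::Z
ZZZZ
:ZZ:
t=13: ZZZZ
ZZ:Z
ZZZZ
::::
ZZZZ
:ZZ:
t=14: ZZZZ
ZZ:Z
:ZZZ
ZZ::
:ZZZ
:ZZ:
t=15: ZZZZ
ZZ:Z
:ZZZ
ZZ:Z
:Z::
:ZZZ
t=16: ZZZZ
ZZ:Z
:Z:Z
Z:Z:
:ZZ:
:ZZZ
t=17: ZZZZ
Z::Z
Z:ZZ
ZZZ:
:ZZ:
:ZZZ
t=18: ZZZZ
Z::Z
Z:ZZ
ZZZZ
:Z:Z
:ZZ:
t=19: ZZZZ
Z::Z
Z::Z
Z:::
:ZZZ
:ZZ:
t=20: ZZZZ
Z::Z
Z::Z
Z:::
ZZZZ
Z:Z:
t=21: ZZZZ
Z::Z
Z::Z
Z::Z
ZZ::
Z:ZZ
t=22: Z:::
Z:ZZ
Z::Z
Z::Z
ZZ::
Z:ZZ
t=23: Z:::
ZZZZ
:ZZZ
ZZ:Z
ZZ::
Z:ZZ
t=24: ZZ::
:::Z
::ZZ
ZZ:Z
ZZ::
Z:ZZ
t=25: ZZ::
:::Z
::ZZ
ZZZZ
Z:ZZ
Z::Z

14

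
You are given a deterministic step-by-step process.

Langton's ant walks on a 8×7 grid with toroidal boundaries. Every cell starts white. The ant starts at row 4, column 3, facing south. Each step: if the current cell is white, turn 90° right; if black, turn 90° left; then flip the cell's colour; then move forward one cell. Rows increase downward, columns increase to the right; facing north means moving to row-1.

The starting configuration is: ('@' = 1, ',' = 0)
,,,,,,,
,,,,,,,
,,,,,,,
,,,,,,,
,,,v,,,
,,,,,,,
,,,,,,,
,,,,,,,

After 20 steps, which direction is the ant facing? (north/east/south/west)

0) ,,,,,,,
,,,,,,,
,,,,,,,
,,,,,,,
,,,v,,,
,,,,,,,
,,,,,,,
,,,,,,,
1) ,,,,,,,
,,,,,,,
,,,,,,,
,,,,,,,
,,<@,,,
,,,,,,,
,,,,,,,
,,,,,,,
2) ,,,,,,,
,,,,,,,
,,,,,,,
,,^,,,,
,,@@,,,
,,,,,,,
,,,,,,,
,,,,,,,
3) ,,,,,,,
,,,,,,,
,,,,,,,
,,@>,,,
,,@@,,,
,,,,,,,
,,,,,,,
,,,,,,,
4) ,,,,,,,
,,,,,,,
,,,,,,,
,,@@,,,
,,@v,,,
,,,,,,,
,,,,,,,
,,,,,,,
5) ,,,,,,,
,,,,,,,
,,,,,,,
,,@@,,,
,,@,>,,
,,,,,,,
,,,,,,,
,,,,,,,
6) ,,,,,,,
,,,,,,,
,,,,,,,
,,@@,,,
,,@,@,,
,,,,v,,
,,,,,,,
,,,,,,,
7) ,,,,,,,
,,,,,,,
,,,,,,,
,,@@,,,
,,@,@,,
,,,<@,,
,,,,,,,
,,,,,,,
8) ,,,,,,,
,,,,,,,
,,,,,,,
,,@@,,,
,,@^@,,
,,,@@,,
,,,,,,,
,,,,,,,
9) ,,,,,,,
,,,,,,,
,,,,,,,
,,@@,,,
,,@@>,,
,,,@@,,
,,,,,,,
,,,,,,,
10) ,,,,,,,
,,,,,,,
,,,,,,,
,,@@^,,
,,@@,,,
,,,@@,,
,,,,,,,
,,,,,,,
11) ,,,,,,,
,,,,,,,
,,,,,,,
,,@@@>,
,,@@,,,
,,,@@,,
,,,,,,,
,,,,,,,
12) ,,,,,,,
,,,,,,,
,,,,,,,
,,@@@@,
,,@@,v,
,,,@@,,
,,,,,,,
,,,,,,,
13) ,,,,,,,
,,,,,,,
,,,,,,,
,,@@@@,
,,@@<@,
,,,@@,,
,,,,,,,
,,,,,,,
14) ,,,,,,,
,,,,,,,
,,,,,,,
,,@@^@,
,,@@@@,
,,,@@,,
,,,,,,,
,,,,,,,
15) ,,,,,,,
,,,,,,,
,,,,,,,
,,@<,@,
,,@@@@,
,,,@@,,
,,,,,,,
,,,,,,,
16) ,,,,,,,
,,,,,,,
,,,,,,,
,,@,,@,
,,@v@@,
,,,@@,,
,,,,,,,
,,,,,,,
17) ,,,,,,,
,,,,,,,
,,,,,,,
,,@,,@,
,,@,>@,
,,,@@,,
,,,,,,,
,,,,,,,
18) ,,,,,,,
,,,,,,,
,,,,,,,
,,@,^@,
,,@,,@,
,,,@@,,
,,,,,,,
,,,,,,,
19) ,,,,,,,
,,,,,,,
,,,,,,,
,,@,@>,
,,@,,@,
,,,@@,,
,,,,,,,
,,,,,,,
20) ,,,,,,,
,,,,,,,
,,,,,^,
,,@,@,,
,,@,,@,
,,,@@,,
,,,,,,,
,,,,,,,

north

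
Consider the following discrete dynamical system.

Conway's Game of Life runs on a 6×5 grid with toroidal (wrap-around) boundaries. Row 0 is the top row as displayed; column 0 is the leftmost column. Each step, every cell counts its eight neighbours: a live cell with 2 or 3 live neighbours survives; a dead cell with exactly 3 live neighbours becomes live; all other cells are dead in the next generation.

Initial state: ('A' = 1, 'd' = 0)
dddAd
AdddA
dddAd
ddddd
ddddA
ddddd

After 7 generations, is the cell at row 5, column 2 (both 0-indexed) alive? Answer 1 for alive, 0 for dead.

1

[0] dddAd
AdddA
dddAd
ddddd
ddddA
ddddd
[1] ddddA
dddAA
ddddA
ddddd
ddddd
ddddd
[2] dddAA
AddAA
dddAA
ddddd
ddddd
ddddd
[3] AddAd
AdAdd
AddAd
ddddd
ddddd
ddddd
[4] dAddA
AdAAd
dAddA
ddddd
ddddd
ddddd
[5] AAAAA
ddAAd
AAAAA
ddddd
ddddd
ddddd
[6] AAddA
ddddd
AAddA
AAAAA
ddddd
AAAAA
[7] ddddd
ddddd
ddddd
ddAAd
ddddd
ddAAd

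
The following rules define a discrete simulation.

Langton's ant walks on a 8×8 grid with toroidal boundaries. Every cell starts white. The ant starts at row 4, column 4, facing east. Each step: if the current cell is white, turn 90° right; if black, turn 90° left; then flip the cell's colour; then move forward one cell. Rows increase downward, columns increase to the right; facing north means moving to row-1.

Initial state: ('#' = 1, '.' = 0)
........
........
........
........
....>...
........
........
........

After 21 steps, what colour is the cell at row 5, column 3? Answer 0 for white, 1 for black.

1

[0] ........
........
........
........
....>...
........
........
........
[1] ........
........
........
........
....#...
....v...
........
........
[2] ........
........
........
........
....#...
...<#...
........
........
[3] ........
........
........
........
...^#...
...##...
........
........
[4] ........
........
........
........
...#>...
...##...
........
........
[5] ........
........
........
....^...
...#....
...##...
........
........
[6] ........
........
........
....#>..
...#....
...##...
........
........
[7] ........
........
........
....##..
...#.v..
...##...
........
........
[8] ........
........
........
....##..
...#<#..
...##...
........
........
[9] ........
........
........
....^#..
...###..
...##...
........
........
[10] ........
........
........
...<.#..
...###..
...##...
........
........
[11] ........
........
...^....
...#.#..
...###..
...##...
........
........
[12] ........
........
...#>...
...#.#..
...###..
...##...
........
........
[13] ........
........
...##...
...#v#..
...###..
...##...
........
........
[14] ........
........
...##...
...<##..
...###..
...##...
........
........
[15] ........
........
...##...
....##..
...v##..
...##...
........
........
[16] ........
........
...##...
....##..
....>#..
...##...
........
........
[17] ........
........
...##...
....^#..
.....#..
...##...
........
........
[18] ........
........
...##...
...<.#..
.....#..
...##...
........
........
[19] ........
........
...^#...
...#.#..
.....#..
...##...
........
........
[20] ........
........
..<.#...
...#.#..
.....#..
...##...
........
........
[21] ........
..^.....
..#.#...
...#.#..
.....#..
...##...
........
........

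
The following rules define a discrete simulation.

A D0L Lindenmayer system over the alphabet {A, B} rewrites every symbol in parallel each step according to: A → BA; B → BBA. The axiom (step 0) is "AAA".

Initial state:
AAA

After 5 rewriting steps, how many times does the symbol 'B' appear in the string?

[0] AAA
[1] BABABA
[2] BBABABBABABBABA
[3] BBABBABABBABABBABBABABBABABBABBABABBABA
[4] BBABBABABBABBABABBABABBABBABABBABABBABBABABBABBABABBABABBABBABABBABABBABBABABBABBABABBABABBABBABABBABA
[5] BBABBABABBABBABABBABABBABBABABBABBABABBABABBABBABABBABABBA…ABBABABBABABBABBABABBABABBABBABABBABBABABBABABBABBABABBABA  (len 267)

165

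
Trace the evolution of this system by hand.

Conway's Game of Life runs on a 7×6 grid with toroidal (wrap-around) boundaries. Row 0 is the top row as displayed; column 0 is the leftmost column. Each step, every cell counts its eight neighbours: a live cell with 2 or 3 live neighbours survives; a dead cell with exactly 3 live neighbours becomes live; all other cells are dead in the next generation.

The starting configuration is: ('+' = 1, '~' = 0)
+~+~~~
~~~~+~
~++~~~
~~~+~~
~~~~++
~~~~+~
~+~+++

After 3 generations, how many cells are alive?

3

k=0  +~+~~~
~~~~+~
~++~~~
~~~+~~
~~~~++
~~~~+~
~+~+++
k=1  +++~~~
~~++~~
~~++~~
~~+++~
~~~+++
+~~~~~
++++++
k=2  ~~~~~~
~~~~~~
~+~~~~
~~~~~+
~~+~~+
~~~~~~
~~~++~
k=3  ~~~~~~
~~~~~~
~~~~~~
+~~~~~
~~~~~~
~~~++~
~~~~~~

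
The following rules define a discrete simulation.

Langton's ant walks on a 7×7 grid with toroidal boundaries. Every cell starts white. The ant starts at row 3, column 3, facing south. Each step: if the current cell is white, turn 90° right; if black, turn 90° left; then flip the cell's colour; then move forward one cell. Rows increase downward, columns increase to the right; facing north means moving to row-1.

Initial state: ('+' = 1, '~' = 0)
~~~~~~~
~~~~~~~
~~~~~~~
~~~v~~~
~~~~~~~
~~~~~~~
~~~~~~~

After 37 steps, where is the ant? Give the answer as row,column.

6,4

t=0: ~~~~~~~
~~~~~~~
~~~~~~~
~~~v~~~
~~~~~~~
~~~~~~~
~~~~~~~
t=1: ~~~~~~~
~~~~~~~
~~~~~~~
~~<+~~~
~~~~~~~
~~~~~~~
~~~~~~~
t=2: ~~~~~~~
~~~~~~~
~~^~~~~
~~++~~~
~~~~~~~
~~~~~~~
~~~~~~~
t=3: ~~~~~~~
~~~~~~~
~~+>~~~
~~++~~~
~~~~~~~
~~~~~~~
~~~~~~~
t=4: ~~~~~~~
~~~~~~~
~~++~~~
~~+v~~~
~~~~~~~
~~~~~~~
~~~~~~~
t=5: ~~~~~~~
~~~~~~~
~~++~~~
~~+~>~~
~~~~~~~
~~~~~~~
~~~~~~~
t=6: ~~~~~~~
~~~~~~~
~~++~~~
~~+~+~~
~~~~v~~
~~~~~~~
~~~~~~~
t=7: ~~~~~~~
~~~~~~~
~~++~~~
~~+~+~~
~~~<+~~
~~~~~~~
~~~~~~~
t=8: ~~~~~~~
~~~~~~~
~~++~~~
~~+^+~~
~~~++~~
~~~~~~~
~~~~~~~
t=9: ~~~~~~~
~~~~~~~
~~++~~~
~~++>~~
~~~++~~
~~~~~~~
~~~~~~~
t=10: ~~~~~~~
~~~~~~~
~~++^~~
~~++~~~
~~~++~~
~~~~~~~
~~~~~~~
t=11: ~~~~~~~
~~~~~~~
~~+++>~
~~++~~~
~~~++~~
~~~~~~~
~~~~~~~
t=12: ~~~~~~~
~~~~~~~
~~++++~
~~++~v~
~~~++~~
~~~~~~~
~~~~~~~
t=13: ~~~~~~~
~~~~~~~
~~++++~
~~++<+~
~~~++~~
~~~~~~~
~~~~~~~
t=14: ~~~~~~~
~~~~~~~
~~++^+~
~~++++~
~~~++~~
~~~~~~~
~~~~~~~
t=15: ~~~~~~~
~~~~~~~
~~+<~+~
~~++++~
~~~++~~
~~~~~~~
~~~~~~~
t=16: ~~~~~~~
~~~~~~~
~~+~~+~
~~+v++~
~~~++~~
~~~~~~~
~~~~~~~
t=17: ~~~~~~~
~~~~~~~
~~+~~+~
~~+~>+~
~~~++~~
~~~~~~~
~~~~~~~
t=18: ~~~~~~~
~~~~~~~
~~+~^+~
~~+~~+~
~~~++~~
~~~~~~~
~~~~~~~
t=19: ~~~~~~~
~~~~~~~
~~+~+>~
~~+~~+~
~~~++~~
~~~~~~~
~~~~~~~
t=20: ~~~~~~~
~~~~~^~
~~+~+~~
~~+~~+~
~~~++~~
~~~~~~~
~~~~~~~
t=21: ~~~~~~~
~~~~~+>
~~+~+~~
~~+~~+~
~~~++~~
~~~~~~~
~~~~~~~
t=22: ~~~~~~~
~~~~~++
~~+~+~v
~~+~~+~
~~~++~~
~~~~~~~
~~~~~~~
t=23: ~~~~~~~
~~~~~++
~~+~+<+
~~+~~+~
~~~++~~
~~~~~~~
~~~~~~~
t=24: ~~~~~~~
~~~~~^+
~~+~+++
~~+~~+~
~~~++~~
~~~~~~~
~~~~~~~
t=25: ~~~~~~~
~~~~<~+
~~+~+++
~~+~~+~
~~~++~~
~~~~~~~
~~~~~~~
t=26: ~~~~^~~
~~~~+~+
~~+~+++
~~+~~+~
~~~++~~
~~~~~~~
~~~~~~~
t=27: ~~~~+>~
~~~~+~+
~~+~+++
~~+~~+~
~~~++~~
~~~~~~~
~~~~~~~
t=28: ~~~~++~
~~~~+v+
~~+~+++
~~+~~+~
~~~++~~
~~~~~~~
~~~~~~~
t=29: ~~~~++~
~~~~<++
~~+~+++
~~+~~+~
~~~++~~
~~~~~~~
~~~~~~~
t=30: ~~~~++~
~~~~~++
~~+~v++
~~+~~+~
~~~++~~
~~~~~~~
~~~~~~~
t=31: ~~~~++~
~~~~~++
~~+~~>+
~~+~~+~
~~~++~~
~~~~~~~
~~~~~~~
t=32: ~~~~++~
~~~~~^+
~~+~~~+
~~+~~+~
~~~++~~
~~~~~~~
~~~~~~~
t=33: ~~~~++~
~~~~<~+
~~+~~~+
~~+~~+~
~~~++~~
~~~~~~~
~~~~~~~
t=34: ~~~~^+~
~~~~+~+
~~+~~~+
~~+~~+~
~~~++~~
~~~~~~~
~~~~~~~
t=35: ~~~<~+~
~~~~+~+
~~+~~~+
~~+~~+~
~~~++~~
~~~~~~~
~~~~~~~
t=36: ~~~+~+~
~~~~+~+
~~+~~~+
~~+~~+~
~~~++~~
~~~~~~~
~~~^~~~
t=37: ~~~+~+~
~~~~+~+
~~+~~~+
~~+~~+~
~~~++~~
~~~~~~~
~~~+>~~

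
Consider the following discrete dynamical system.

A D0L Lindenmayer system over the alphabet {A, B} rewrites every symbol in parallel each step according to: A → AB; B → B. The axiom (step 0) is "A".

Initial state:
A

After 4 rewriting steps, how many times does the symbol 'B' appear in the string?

4

step 0: A
step 1: AB
step 2: ABB
step 3: ABBB
step 4: ABBBB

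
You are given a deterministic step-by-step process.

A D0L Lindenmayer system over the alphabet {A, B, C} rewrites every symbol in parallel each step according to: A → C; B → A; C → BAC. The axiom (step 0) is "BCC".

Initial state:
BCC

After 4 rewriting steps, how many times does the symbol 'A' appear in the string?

14

gen 0: BCC
gen 1: ABACBAC
gen 2: CACBACACBAC
gen 3: BACCBACACBACCBACACBAC
gen 4: ACBACBACACBACCBACACBACBACACBACCBACACBAC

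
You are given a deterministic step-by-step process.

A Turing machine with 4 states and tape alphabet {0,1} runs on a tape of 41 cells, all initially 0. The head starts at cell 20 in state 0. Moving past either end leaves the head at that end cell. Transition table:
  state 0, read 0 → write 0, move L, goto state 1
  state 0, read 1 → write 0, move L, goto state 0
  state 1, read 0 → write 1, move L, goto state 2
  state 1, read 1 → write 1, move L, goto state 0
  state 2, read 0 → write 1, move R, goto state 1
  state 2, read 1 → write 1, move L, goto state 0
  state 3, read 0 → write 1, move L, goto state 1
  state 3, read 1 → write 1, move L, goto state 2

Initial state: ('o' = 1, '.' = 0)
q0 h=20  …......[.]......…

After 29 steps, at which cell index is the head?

[0] q0 h=20  …......[.]......…
[1] q1 h=19  …......[.]......…
[2] q2 h=18  …......[.]o.....…
[3] q1 h=19  ….....o[o]......…
[4] q0 h=18  …......[o]o.....…
[5] q0 h=17  …......[.].o....…
[6] q1 h=16  …......[.]..o...…
[7] q2 h=15  …......[.]o..o..…
[8] q1 h=16  ….....o[o]..o...…
[9] q0 h=15  …......[o]o..o..…
[10] q0 h=14  …......[.].o..o.…
[11] q1 h=13  …......[.]..o..o…
[12] q2 h=12  …......[.]o..o..…
[13] q1 h=13  ….....o[o]..o..o…
[14] q0 h=12  …......[o]o..o..…
[15] q0 h=11  …......[.].o..o.…
[16] q1 h=10  …......[.]..o..o…
[17] q2 h= 9  …......[.]o..o..…
[18] q1 h=10  ….....o[o]..o..o…
[19] q0 h= 9  …......[o]o..o..…
[20] q0 h= 8  …......[.].o..o.…
[21] q1 h= 7  …......[.]..o..o…
[22] q2 h= 6  |......[.]o..o..…
[23] q1 h= 7  ….....o[o]..o..o…
[24] q0 h= 6  |......[o]o..o..…
[25] q0 h= 5  |.....[.].o..o.…
[26] q1 h= 4  |....[.]..o..o…
[27] q2 h= 3  |...[.]o..o..…
[28] q1 h= 4  |...o[o]..o..o…
[29] q0 h= 3  |...[o]o..o..…

3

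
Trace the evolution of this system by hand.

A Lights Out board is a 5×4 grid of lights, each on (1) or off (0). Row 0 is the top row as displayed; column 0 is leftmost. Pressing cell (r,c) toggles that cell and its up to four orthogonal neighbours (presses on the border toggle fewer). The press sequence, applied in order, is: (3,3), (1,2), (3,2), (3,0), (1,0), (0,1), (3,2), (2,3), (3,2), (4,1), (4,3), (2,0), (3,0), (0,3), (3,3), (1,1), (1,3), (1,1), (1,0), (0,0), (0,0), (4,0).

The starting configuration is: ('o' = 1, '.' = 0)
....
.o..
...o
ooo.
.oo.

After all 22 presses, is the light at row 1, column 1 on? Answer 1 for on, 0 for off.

[0] ....
.o..
...o
ooo.
.oo.
[1] ....
.o..
....
oo.o
.ooo
[2] ..o.
..oo
..o.
oo.o
.ooo
[3] ..o.
..oo
....
o.o.
.o.o
[4] ..o.
..oo
o...
.oo.
oo.o
[5] o.o.
oooo
....
.oo.
oo.o
[6] .o..
o.oo
....
.oo.
oo.o
[7] .o..
o.oo
..o.
...o
oooo
[8] .o..
o.o.
...o
....
oooo
[9] .o..
o.o.
..oo
.ooo
oo.o
[10] .o..
o.o.
..oo
..oo
..oo
[11] .o..
o.o.
..oo
..o.
....
[12] .o..
..o.
oooo
o.o.
....
[13] .o..
..o.
.ooo
.oo.
o...
[14] .ooo
..oo
.ooo
.oo.
o...
[15] .ooo
..oo
.oo.
.o.o
o..o
[16] ..oo
oo.o
..o.
.o.o
o..o
[17] ..o.
ooo.
..oo
.o.o
o..o
[18] .oo.
....
.ooo
.o.o
o..o
[19] ooo.
oo..
oooo
.o.o
o..o
[20] ..o.
.o..
oooo
.o.o
o..o
[21] ooo.
oo..
oooo
.o.o
o..o
[22] ooo.
oo..
oooo
oo.o
.o.o

1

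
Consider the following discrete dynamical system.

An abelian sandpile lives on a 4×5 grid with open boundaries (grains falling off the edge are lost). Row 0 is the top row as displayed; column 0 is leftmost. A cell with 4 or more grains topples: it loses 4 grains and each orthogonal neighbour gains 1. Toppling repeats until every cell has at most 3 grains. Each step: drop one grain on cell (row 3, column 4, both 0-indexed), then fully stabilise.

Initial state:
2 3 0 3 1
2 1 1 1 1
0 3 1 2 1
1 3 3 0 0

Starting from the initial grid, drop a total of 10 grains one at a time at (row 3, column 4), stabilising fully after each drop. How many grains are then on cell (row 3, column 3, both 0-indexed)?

2

0) 2 3 0 3 1
2 1 1 1 1
0 3 1 2 1
1 3 3 0 0
1) 2 3 0 3 1
2 1 1 1 1
0 3 1 2 1
1 3 3 0 1
2) 2 3 0 3 1
2 1 1 1 1
0 3 1 2 1
1 3 3 0 2
3) 2 3 0 3 1
2 1 1 1 1
0 3 1 2 1
1 3 3 0 3
4) 2 3 0 3 1
2 1 1 1 1
0 3 1 2 2
1 3 3 1 0
5) 2 3 0 3 1
2 1 1 1 1
0 3 1 2 2
1 3 3 1 1
6) 2 3 0 3 1
2 1 1 1 1
0 3 1 2 2
1 3 3 1 2
7) 2 3 0 3 1
2 1 1 1 1
0 3 1 2 2
1 3 3 1 3
8) 2 3 0 3 1
2 1 1 1 1
0 3 1 2 3
1 3 3 2 0
9) 2 3 0 3 1
2 1 1 1 1
0 3 1 2 3
1 3 3 2 1
10) 2 3 0 3 1
2 1 1 1 1
0 3 1 2 3
1 3 3 2 2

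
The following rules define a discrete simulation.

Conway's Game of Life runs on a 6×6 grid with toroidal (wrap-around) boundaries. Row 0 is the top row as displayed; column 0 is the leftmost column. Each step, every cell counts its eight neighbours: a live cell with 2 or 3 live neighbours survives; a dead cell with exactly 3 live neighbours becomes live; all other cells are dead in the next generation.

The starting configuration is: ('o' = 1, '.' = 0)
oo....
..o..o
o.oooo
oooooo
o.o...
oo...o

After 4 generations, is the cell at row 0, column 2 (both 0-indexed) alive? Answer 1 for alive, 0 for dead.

1

step 0: oo....
..o..o
o.oooo
oooooo
o.o...
oo...o
step 1: ..o...
..o...
......
......
......
..o..o
step 2: .ooo..
......
......
......
......
......
step 3: ..o...
..o...
......
......
......
..o...
step 4: .ooo..
......
......
......
......
......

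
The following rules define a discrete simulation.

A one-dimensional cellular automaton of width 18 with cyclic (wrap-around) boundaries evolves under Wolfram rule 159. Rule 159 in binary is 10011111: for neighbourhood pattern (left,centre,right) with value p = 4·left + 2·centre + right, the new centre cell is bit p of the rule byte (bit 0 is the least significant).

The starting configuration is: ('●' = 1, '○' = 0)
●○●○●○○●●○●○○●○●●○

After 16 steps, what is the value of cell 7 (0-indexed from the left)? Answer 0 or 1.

1

step 0: ●○●○●○○●●○●○○●○●●○
step 1: ●○●○●●●●○○●●●●○●○○
step 2: ●○●○●●●○●●●●●○○●●●
step 3: ○○●○●●○○●●●●○●●●●●
step 4: ●●●○●○●●●●●○○●●●●○
step 5: ●●○○●○●●●●○●●●●●○○
step 6: ●○●●●○●●●○○●●●●○●●
step 7: ○○●●○○●●○●●●●●○○●●
step 8: ●●●○●●●○○●●●●○●●●○
step 9: ●●○○●●○●●●●●○○●●○○
step 10: ●○●●●○○●●●●○●●●○●●
step 11: ○○●●○●●●●●○○●●○○●●
step 12: ●●●○○●●●●○●●●○●●●○
step 13: ●●○●●●●●○○●●○○●●○○
step 14: ●○○●●●●○●●●○●●●○●●
step 15: ○●●●●●○○●●○○●●○○●●
step 16: ○●●●●○●●●○●●●○●●●○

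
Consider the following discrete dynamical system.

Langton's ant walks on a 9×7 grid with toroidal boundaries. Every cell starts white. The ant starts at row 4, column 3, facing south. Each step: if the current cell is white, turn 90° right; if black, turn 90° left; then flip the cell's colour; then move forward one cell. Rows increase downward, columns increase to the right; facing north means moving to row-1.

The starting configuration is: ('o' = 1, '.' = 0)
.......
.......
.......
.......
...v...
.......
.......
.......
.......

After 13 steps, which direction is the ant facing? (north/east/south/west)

west

[0] .......
.......
.......
.......
...v...
.......
.......
.......
.......
[1] .......
.......
.......
.......
..<o...
.......
.......
.......
.......
[2] .......
.......
.......
..^....
..oo...
.......
.......
.......
.......
[3] .......
.......
.......
..o>...
..oo...
.......
.......
.......
.......
[4] .......
.......
.......
..oo...
..ov...
.......
.......
.......
.......
[5] .......
.......
.......
..oo...
..o.>..
.......
.......
.......
.......
[6] .......
.......
.......
..oo...
..o.o..
....v..
.......
.......
.......
[7] .......
.......
.......
..oo...
..o.o..
...<o..
.......
.......
.......
[8] .......
.......
.......
..oo...
..o^o..
...oo..
.......
.......
.......
[9] .......
.......
.......
..oo...
..oo>..
...oo..
.......
.......
.......
[10] .......
.......
.......
..oo^..
..oo...
...oo..
.......
.......
.......
[11] .......
.......
.......
..ooo>.
..oo...
...oo..
.......
.......
.......
[12] .......
.......
.......
..oooo.
..oo.v.
...oo..
.......
.......
.......
[13] .......
.......
.......
..oooo.
..oo<o.
...oo..
.......
.......
.......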